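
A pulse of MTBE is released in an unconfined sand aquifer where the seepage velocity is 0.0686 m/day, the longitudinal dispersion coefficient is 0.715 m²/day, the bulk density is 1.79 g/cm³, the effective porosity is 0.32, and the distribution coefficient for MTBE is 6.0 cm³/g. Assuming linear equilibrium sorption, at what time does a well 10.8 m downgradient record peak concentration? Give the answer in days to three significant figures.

2310 days

Retardation factor R = 1 + ρ_b·K_d/n = 1 + 1.79 × 6.0/0.32 = 34.56.
Sorption retards both mechanisms: v_R = v/R = 0.001985 m/day, D_R = D/R = 0.02069 m²/day.
Peak time from v_R²t² + 2D_R t − x² = 0: t = (√(D_R² + v_R²x²) − D_R)/v_R².
√(D_R² + v_R²x²) = √(0.02069² + 0.001985² × 10.8²) = 0.02979; v_R² = 3.940e-06.
t = (0.02979 − 0.02069)/3.940e-06 = 2310 days.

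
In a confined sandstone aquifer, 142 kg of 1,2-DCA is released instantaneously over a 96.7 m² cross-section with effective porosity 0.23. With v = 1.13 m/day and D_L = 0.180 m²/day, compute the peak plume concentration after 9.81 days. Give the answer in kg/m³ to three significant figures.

The peak of an instantaneous 1D plume sits at x = vt; there the Gaussian factor is 1 and C_max = M/(n_e·A·√(4πDt)), where n_e·A is the pore area the mass is dissolved in.
√(4πDt) = √(4π × 0.180 × 9.81) = 4.711 m, so C_max = 142/(0.23 × 96.7 × 4.711) = 1.36 kg/m³.

1.36 kg/m³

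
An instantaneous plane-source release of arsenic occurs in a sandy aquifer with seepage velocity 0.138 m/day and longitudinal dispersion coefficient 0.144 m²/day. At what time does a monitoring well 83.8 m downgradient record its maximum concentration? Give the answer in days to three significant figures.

For the 1D instantaneous-source solution, setting ∂C/∂t = 0 at fixed x gives v²t² + 2Dt − x² = 0, so t = (√(D² + v²x²) − D)/v².
√(D² + v²x²) = √(0.144² + 0.138² × 83.8²) = 11.57; v² = 0.019044.
t = (11.57 − 0.144)/0.019044 = 600 days (vs. the pure-advection estimate x/v = 607 d).

600 days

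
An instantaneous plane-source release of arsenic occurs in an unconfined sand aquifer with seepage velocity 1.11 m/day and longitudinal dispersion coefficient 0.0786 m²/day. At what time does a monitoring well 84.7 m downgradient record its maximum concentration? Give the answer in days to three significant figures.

For the 1D instantaneous-source solution, setting ∂C/∂t = 0 at fixed x gives v²t² + 2Dt − x² = 0, so t = (√(D² + v²x²) − D)/v².
√(D² + v²x²) = √(0.0786² + 1.11² × 84.7²) = 94.02; v² = 1.2321.
t = (94.02 − 0.0786)/1.2321 = 76.2 days (vs. the pure-advection estimate x/v = 76.3 d).

76.2 days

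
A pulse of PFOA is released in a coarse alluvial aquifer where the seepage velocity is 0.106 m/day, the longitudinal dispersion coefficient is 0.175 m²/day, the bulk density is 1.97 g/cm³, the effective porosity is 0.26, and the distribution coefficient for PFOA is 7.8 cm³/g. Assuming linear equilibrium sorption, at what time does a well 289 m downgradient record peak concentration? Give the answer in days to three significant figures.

163000 days

Retardation factor R = 1 + ρ_b·K_d/n = 1 + 1.97 × 7.8/0.26 = 60.10.
Sorption retards both mechanisms: v_R = v/R = 0.001764 m/day, D_R = D/R = 0.002912 m²/day.
Peak time from v_R²t² + 2D_R t − x² = 0: t = (√(D_R² + v_R²x²) − D_R)/v_R².
√(D_R² + v_R²x²) = √(0.002912² + 0.001764² × 289²) = 0.5098; v_R² = 3.112e-06.
t = (0.5098 − 0.002912)/3.112e-06 = 163000 days.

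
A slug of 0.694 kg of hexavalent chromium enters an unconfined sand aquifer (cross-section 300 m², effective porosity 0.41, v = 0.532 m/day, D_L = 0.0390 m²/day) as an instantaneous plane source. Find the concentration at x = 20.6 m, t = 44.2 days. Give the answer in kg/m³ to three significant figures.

For an instantaneous plane source, C(x,t) = M/(n_e·A·√(4πDt)) · exp(−(x−vt)²/(4Dt)), with n_e·A the pore (flow) area.
Plume center vt = 0.532 × 44.2 = 23.5144 m, so the well at 20.6 m is 2.9144 m upgradient of the peak.
√(4πDt) = 4.654 m, giving peak height M/(n_e·A·√(4πDt)) = 0.694/(0.41 × 300 × 4.654) = 0.001212 kg/m³.
(x−vt)²/(4Dt) = (-2.9144)²/(4 × 0.0390 × 44.2) = 1.232; exp(−1.232) = 0.2917.
C = 0.001212 × 0.2917 = 0.000354 kg/m³.

0.000354 kg/m³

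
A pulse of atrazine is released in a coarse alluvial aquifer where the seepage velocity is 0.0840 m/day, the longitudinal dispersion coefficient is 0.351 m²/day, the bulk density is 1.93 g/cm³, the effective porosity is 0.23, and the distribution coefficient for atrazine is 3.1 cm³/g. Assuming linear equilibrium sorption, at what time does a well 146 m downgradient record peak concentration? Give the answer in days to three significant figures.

Retardation factor R = 1 + ρ_b·K_d/n = 1 + 1.93 × 3.1/0.23 = 27.01.
Sorption retards both mechanisms: v_R = v/R = 0.003110 m/day, D_R = D/R = 0.01300 m²/day.
Peak time from v_R²t² + 2D_R t − x² = 0: t = (√(D_R² + v_R²x²) − D_R)/v_R².
√(D_R² + v_R²x²) = √(0.01300² + 0.003110² × 146²) = 0.4542; v_R² = 9.672e-06.
t = (0.4542 − 0.01300)/9.672e-06 = 45600 days.

45600 days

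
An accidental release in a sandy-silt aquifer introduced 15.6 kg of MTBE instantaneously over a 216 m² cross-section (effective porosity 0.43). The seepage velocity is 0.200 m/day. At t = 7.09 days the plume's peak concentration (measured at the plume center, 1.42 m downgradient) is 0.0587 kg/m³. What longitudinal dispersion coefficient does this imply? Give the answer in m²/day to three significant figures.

0.0919 m²/day

At the plume center C_max = M/(n_e·A·√(4πDt)), so D = M²/(4πt·(n_e·A·C_max)²).
n_e·A·C_max = 0.43 × 216 × 0.0587 = 5.452 kg/m.
D = 15.6²/(4π × 7.09 × 5.452²) = 0.0919 m²/day.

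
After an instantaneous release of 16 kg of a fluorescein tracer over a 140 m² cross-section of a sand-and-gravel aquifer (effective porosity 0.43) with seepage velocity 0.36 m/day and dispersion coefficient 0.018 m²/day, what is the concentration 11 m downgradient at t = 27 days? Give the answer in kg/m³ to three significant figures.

0.0463 kg/m³

For an instantaneous plane source, C(x,t) = M/(n_e·A·√(4πDt)) · exp(−(x−vt)²/(4Dt)), with n_e·A the pore (flow) area.
Plume center vt = 0.36 × 27 = 9.72 m, so the well at 11 m is 1.28 m downgradient of the peak.
√(4πDt) = 2.471 m, giving peak height M/(n_e·A·√(4πDt)) = 16/(0.43 × 140 × 2.471) = 0.1076 kg/m³.
(x−vt)²/(4Dt) = (1.28)²/(4 × 0.018 × 27) = 0.8428; exp(−0.8428) = 0.4305.
C = 0.1076 × 0.4305 = 0.0463 kg/m³.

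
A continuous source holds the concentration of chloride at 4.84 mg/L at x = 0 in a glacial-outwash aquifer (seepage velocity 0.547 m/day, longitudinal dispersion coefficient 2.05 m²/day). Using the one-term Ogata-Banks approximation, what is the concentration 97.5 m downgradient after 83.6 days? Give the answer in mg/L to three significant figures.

0.0125 mg/L

For a continuous step input, C/C₀ ≈ ½·erfc((x−vt)/(2√(Dt))).
vt = 0.547 × 83.6 = 45.7292 m and 2√(Dt) = 2√(2.05 × 83.6) = 26.18 m.
Argument (x−vt)/(2√(Dt)) = (97.5 − 45.7292)/26.18 = 1.977; ½·erfc(1.977) = 0.002588.
C = 4.84 × 0.002588 = 0.0125 mg/L.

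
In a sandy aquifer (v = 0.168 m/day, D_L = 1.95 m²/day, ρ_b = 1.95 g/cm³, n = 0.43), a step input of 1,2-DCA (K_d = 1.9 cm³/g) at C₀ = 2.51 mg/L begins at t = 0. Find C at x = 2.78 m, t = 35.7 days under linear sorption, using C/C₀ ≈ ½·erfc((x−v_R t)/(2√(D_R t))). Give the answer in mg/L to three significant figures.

0.717 mg/L

Retardation factor R = 1 + ρ_b·K_d/n = 1 + 1.95 × 1.9/0.43 = 9.616.
Sorption retards both mechanisms: v_R = v/R = 0.01747 m/day, D_R = D/R = 0.2028 m²/day.
v_R·t = 0.01747 × 35.7 = 0.623679 m; 2√(D_R t) = 5.381 m; argument = (2.78 − 0.623679)/5.381 = 0.4007.
C = C₀ × ½·erfc(0.4007) = 2.51 × 0.2855 = 0.717 mg/L.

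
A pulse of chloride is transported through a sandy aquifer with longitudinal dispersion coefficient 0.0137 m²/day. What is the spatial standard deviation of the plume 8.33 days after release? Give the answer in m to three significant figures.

Dispersive spreading gives a Gaussian with σ² = 2Dt; advection only shifts the center.
σ = √(2 × 0.0137 × 8.33) = 0.478 m.

0.478 m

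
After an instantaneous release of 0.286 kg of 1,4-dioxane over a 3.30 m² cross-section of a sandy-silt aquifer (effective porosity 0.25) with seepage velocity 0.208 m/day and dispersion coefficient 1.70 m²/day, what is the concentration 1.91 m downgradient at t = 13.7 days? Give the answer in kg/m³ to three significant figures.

For an instantaneous plane source, C(x,t) = M/(n_e·A·√(4πDt)) · exp(−(x−vt)²/(4Dt)), with n_e·A the pore (flow) area.
Plume center vt = 0.208 × 13.7 = 2.8496 m, so the well at 1.91 m is 0.9396 m upgradient of the peak.
√(4πDt) = 17.11 m, giving peak height M/(n_e·A·√(4πDt)) = 0.286/(0.25 × 3.30 × 17.11) = 0.02026 kg/m³.
(x−vt)²/(4Dt) = (-0.9396)²/(4 × 1.70 × 13.7) = 0.009477; exp(−0.009477) = 0.9906.
C = 0.02026 × 0.9906 = 0.0201 kg/m³.

0.0201 kg/m³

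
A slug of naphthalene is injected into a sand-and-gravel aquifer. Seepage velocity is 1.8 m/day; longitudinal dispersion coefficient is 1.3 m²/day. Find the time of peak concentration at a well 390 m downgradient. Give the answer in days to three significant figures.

For the 1D instantaneous-source solution, setting ∂C/∂t = 0 at fixed x gives v²t² + 2Dt − x² = 0, so t = (√(D² + v²x²) − D)/v².
√(D² + v²x²) = √(1.3² + 1.8² × 390²) = 702.0; v² = 3.24.
t = (702.0 − 1.3)/3.24 = 216 days (vs. the pure-advection estimate x/v = 217 d).

216 days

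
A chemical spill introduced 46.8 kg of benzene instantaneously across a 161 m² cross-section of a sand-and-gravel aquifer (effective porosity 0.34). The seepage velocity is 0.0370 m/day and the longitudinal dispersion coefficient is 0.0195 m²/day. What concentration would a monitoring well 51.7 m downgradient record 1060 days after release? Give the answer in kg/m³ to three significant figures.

For an instantaneous plane source, C(x,t) = M/(n_e·A·√(4πDt)) · exp(−(x−vt)²/(4Dt)), with n_e·A the pore (flow) area.
Plume center vt = 0.0370 × 1060 = 39.22 m, so the well at 51.7 m is 12.48 m downgradient of the peak.
√(4πDt) = 16.12 m, giving peak height M/(n_e·A·√(4πDt)) = 46.8/(0.34 × 161 × 16.12) = 0.05304 kg/m³.
(x−vt)²/(4Dt) = (12.48)²/(4 × 0.0195 × 1060) = 1.884; exp(−1.884) = 0.1520.
C = 0.05304 × 0.1520 = 0.00806 kg/m³.

0.00806 kg/m³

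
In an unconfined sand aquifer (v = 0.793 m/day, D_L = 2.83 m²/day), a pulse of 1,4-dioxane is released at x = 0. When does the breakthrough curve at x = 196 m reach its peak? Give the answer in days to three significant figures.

243 days

For the 1D instantaneous-source solution, setting ∂C/∂t = 0 at fixed x gives v²t² + 2Dt − x² = 0, so t = (√(D² + v²x²) − D)/v².
√(D² + v²x²) = √(2.83² + 0.793² × 196²) = 155.5; v² = 0.628849.
t = (155.5 − 2.83)/0.628849 = 243 days (vs. the pure-advection estimate x/v = 247 d).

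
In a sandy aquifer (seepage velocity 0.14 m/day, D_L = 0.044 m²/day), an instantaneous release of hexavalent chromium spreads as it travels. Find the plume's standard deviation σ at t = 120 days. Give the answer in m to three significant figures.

3.25 m

Dispersive spreading gives a Gaussian with σ² = 2Dt; advection only shifts the center.
σ = √(2 × 0.044 × 120) = 3.25 m.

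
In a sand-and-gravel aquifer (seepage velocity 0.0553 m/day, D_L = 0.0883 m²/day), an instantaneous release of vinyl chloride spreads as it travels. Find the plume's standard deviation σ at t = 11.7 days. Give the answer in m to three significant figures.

Dispersive spreading gives a Gaussian with σ² = 2Dt; advection only shifts the center.
σ = √(2 × 0.0883 × 11.7) = 1.44 m.

1.44 m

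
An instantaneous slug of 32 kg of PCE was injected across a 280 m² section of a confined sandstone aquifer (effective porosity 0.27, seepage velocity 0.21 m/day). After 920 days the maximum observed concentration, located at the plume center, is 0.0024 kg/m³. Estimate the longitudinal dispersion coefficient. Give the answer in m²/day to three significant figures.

2.69 m²/day

At the plume center C_max = M/(n_e·A·√(4πDt)), so D = M²/(4πt·(n_e·A·C_max)²).
n_e·A·C_max = 0.27 × 280 × 0.0024 = 0.1814 kg/m.
D = 32²/(4π × 920 × 0.1814²) = 2.69 m²/day.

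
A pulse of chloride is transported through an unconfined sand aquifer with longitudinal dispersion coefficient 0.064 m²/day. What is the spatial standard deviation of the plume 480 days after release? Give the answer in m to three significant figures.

Dispersive spreading gives a Gaussian with σ² = 2Dt; advection only shifts the center.
σ = √(2 × 0.064 × 480) = 7.84 m.

7.84 m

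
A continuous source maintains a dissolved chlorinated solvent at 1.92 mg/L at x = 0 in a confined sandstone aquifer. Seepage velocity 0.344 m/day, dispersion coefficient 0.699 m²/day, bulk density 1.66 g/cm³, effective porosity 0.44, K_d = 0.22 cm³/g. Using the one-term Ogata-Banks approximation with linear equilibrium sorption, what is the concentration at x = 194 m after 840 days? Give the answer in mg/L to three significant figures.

Retardation factor R = 1 + ρ_b·K_d/n = 1 + 1.66 × 0.22/0.44 = 1.830.
Sorption retards both mechanisms: v_R = v/R = 0.1880 m/day, D_R = D/R = 0.3820 m²/day.
v_R·t = 0.1880 × 840 = 157.92 m; 2√(D_R t) = 35.83 m; argument = (194 − 157.92)/35.83 = 1.007.
C = C₀ × ½·erfc(1.007) = 1.92 × 0.07721 = 0.148 mg/L.

0.148 mg/L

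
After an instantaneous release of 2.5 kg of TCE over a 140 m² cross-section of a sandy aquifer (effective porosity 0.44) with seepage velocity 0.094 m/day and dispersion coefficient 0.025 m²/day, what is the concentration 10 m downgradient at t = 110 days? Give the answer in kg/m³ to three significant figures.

For an instantaneous plane source, C(x,t) = M/(n_e·A·√(4πDt)) · exp(−(x−vt)²/(4Dt)), with n_e·A the pore (flow) area.
Plume center vt = 0.094 × 110 = 10.34 m, so the well at 10 m is 0.34 m upgradient of the peak.
√(4πDt) = 5.879 m, giving peak height M/(n_e·A·√(4πDt)) = 2.5/(0.44 × 140 × 5.879) = 0.006903 kg/m³.
(x−vt)²/(4Dt) = (-0.34)²/(4 × 0.025 × 110) = 0.01051; exp(−0.01051) = 0.9895.
C = 0.006903 × 0.9895 = 0.00683 kg/m³.

0.00683 kg/m³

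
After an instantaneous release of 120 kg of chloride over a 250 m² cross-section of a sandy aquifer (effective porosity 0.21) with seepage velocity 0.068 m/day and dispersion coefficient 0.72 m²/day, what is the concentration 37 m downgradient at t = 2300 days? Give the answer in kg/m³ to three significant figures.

For an instantaneous plane source, C(x,t) = M/(n_e·A·√(4πDt)) · exp(−(x−vt)²/(4Dt)), with n_e·A the pore (flow) area.
Plume center vt = 0.068 × 2300 = 156.4 m, so the well at 37 m is 119.4 m upgradient of the peak.
√(4πDt) = 144.3 m, giving peak height M/(n_e·A·√(4πDt)) = 120/(0.21 × 250 × 144.3) = 0.01584 kg/m³.
(x−vt)²/(4Dt) = (-119.4)²/(4 × 0.72 × 2300) = 2.152; exp(−2.152) = 0.1163.
C = 0.01584 × 0.1163 = 0.00184 kg/m³.

0.00184 kg/m³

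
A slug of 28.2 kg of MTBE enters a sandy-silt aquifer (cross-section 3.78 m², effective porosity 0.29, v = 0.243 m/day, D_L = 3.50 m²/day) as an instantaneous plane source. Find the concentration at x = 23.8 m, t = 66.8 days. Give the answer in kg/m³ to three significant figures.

0.446 kg/m³

For an instantaneous plane source, C(x,t) = M/(n_e·A·√(4πDt)) · exp(−(x−vt)²/(4Dt)), with n_e·A the pore (flow) area.
Plume center vt = 0.243 × 66.8 = 16.2324 m, so the well at 23.8 m is 7.5676 m downgradient of the peak.
√(4πDt) = 54.20 m, giving peak height M/(n_e·A·√(4πDt)) = 28.2/(0.29 × 3.78 × 54.20) = 0.4746 kg/m³.
(x−vt)²/(4Dt) = (7.5676)²/(4 × 3.50 × 66.8) = 0.06124; exp(−0.06124) = 0.9406.
C = 0.4746 × 0.9406 = 0.446 kg/m³.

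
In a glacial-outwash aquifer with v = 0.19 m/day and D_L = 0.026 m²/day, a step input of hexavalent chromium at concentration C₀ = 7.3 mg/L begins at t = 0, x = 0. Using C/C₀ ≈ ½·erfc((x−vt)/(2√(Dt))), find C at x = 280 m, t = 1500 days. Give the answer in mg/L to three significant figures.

For a continuous step input, C/C₀ ≈ ½·erfc((x−vt)/(2√(Dt))).
vt = 0.19 × 1500 = 285 m and 2√(Dt) = 2√(0.026 × 1500) = 12.49 m.
Argument (x−vt)/(2√(Dt)) = (280 − 285)/12.49 = -0.4003; ½·erfc(-0.4003) = 0.7143.
C = 7.3 × 0.7143 = 5.21 mg/L.

5.21 mg/L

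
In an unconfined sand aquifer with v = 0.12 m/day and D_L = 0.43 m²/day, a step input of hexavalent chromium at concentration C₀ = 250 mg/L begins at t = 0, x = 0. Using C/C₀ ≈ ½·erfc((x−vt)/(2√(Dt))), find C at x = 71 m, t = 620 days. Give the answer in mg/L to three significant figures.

140 mg/L

For a continuous step input, C/C₀ ≈ ½·erfc((x−vt)/(2√(Dt))).
vt = 0.12 × 620 = 74.4 m and 2√(Dt) = 2√(0.43 × 620) = 32.66 m.
Argument (x−vt)/(2√(Dt)) = (71 − 74.4)/32.66 = -0.1041; ½·erfc(-0.1041) = 0.5585.
C = 250 × 0.5585 = 140 mg/L.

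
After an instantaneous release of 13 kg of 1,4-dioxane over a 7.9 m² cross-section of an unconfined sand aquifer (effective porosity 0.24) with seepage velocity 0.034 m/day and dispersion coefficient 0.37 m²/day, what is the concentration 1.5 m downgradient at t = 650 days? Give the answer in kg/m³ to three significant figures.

For an instantaneous plane source, C(x,t) = M/(n_e·A·√(4πDt)) · exp(−(x−vt)²/(4Dt)), with n_e·A the pore (flow) area.
Plume center vt = 0.034 × 650 = 22.1 m, so the well at 1.5 m is 20.6 m upgradient of the peak.
√(4πDt) = 54.97 m, giving peak height M/(n_e·A·√(4πDt)) = 13/(0.24 × 7.9 × 54.97) = 0.1247 kg/m³.
(x−vt)²/(4Dt) = (-20.6)²/(4 × 0.37 × 650) = 0.4411; exp(−0.4411) = 0.6433.
C = 0.1247 × 0.6433 = 0.0802 kg/m³.

0.0802 kg/m³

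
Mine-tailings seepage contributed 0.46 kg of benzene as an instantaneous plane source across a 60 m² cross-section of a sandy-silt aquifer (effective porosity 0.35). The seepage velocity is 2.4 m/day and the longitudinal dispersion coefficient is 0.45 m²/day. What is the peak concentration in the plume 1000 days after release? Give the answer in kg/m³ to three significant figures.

The peak of an instantaneous 1D plume sits at x = vt; there the Gaussian factor is 1 and C_max = M/(n_e·A·√(4πDt)), where n_e·A is the pore area the mass is dissolved in.
√(4πDt) = √(4π × 0.45 × 1000) = 75.20 m, so C_max = 0.46/(0.35 × 60 × 75.20) = 0.000291 kg/m³.

0.000291 kg/m³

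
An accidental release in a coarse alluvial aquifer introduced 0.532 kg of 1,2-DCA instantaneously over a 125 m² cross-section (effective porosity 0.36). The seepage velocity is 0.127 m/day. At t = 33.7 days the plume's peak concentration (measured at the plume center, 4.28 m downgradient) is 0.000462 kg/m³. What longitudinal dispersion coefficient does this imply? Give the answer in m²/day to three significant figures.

At the plume center C_max = M/(n_e·A·√(4πDt)), so D = M²/(4πt·(n_e·A·C_max)²).
n_e·A·C_max = 0.36 × 125 × 0.000462 = 0.02079 kg/m.
D = 0.532²/(4π × 33.7 × 0.02079²) = 1.55 m²/day.

1.55 m²/day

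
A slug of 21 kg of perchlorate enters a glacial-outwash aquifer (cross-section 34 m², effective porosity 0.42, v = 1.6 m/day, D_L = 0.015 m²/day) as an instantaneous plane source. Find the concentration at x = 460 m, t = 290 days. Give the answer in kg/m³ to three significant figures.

For an instantaneous plane source, C(x,t) = M/(n_e·A·√(4πDt)) · exp(−(x−vt)²/(4Dt)), with n_e·A the pore (flow) area.
Plume center vt = 1.6 × 290 = 464 m, so the well at 460 m is 4 m upgradient of the peak.
√(4πDt) = 7.393 m, giving peak height M/(n_e·A·√(4πDt)) = 21/(0.42 × 34 × 7.393) = 0.1989 kg/m³.
(x−vt)²/(4Dt) = (-4)²/(4 × 0.015 × 290) = 0.9195; exp(−0.9195) = 0.3987.
C = 0.1989 × 0.3987 = 0.0793 kg/m³.

0.0793 kg/m³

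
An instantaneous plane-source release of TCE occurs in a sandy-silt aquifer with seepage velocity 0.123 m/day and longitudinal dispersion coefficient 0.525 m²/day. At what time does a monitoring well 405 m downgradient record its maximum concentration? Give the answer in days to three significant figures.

For the 1D instantaneous-source solution, setting ∂C/∂t = 0 at fixed x gives v²t² + 2Dt − x² = 0, so t = (√(D² + v²x²) − D)/v².
√(D² + v²x²) = √(0.525² + 0.123² × 405²) = 49.82; v² = 0.015129.
t = (49.82 − 0.525)/0.015129 = 3260 days (vs. the pure-advection estimate x/v = 3290 d).

3260 days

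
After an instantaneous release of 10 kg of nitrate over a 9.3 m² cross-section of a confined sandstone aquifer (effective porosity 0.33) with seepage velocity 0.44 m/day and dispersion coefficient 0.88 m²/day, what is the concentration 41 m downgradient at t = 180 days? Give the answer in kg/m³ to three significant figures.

0.00730 kg/m³

For an instantaneous plane source, C(x,t) = M/(n_e·A·√(4πDt)) · exp(−(x−vt)²/(4Dt)), with n_e·A the pore (flow) area.
Plume center vt = 0.44 × 180 = 79.2 m, so the well at 41 m is 38.2 m upgradient of the peak.
√(4πDt) = 44.62 m, giving peak height M/(n_e·A·√(4πDt)) = 10/(0.33 × 9.3 × 44.62) = 0.07303 kg/m³.
(x−vt)²/(4Dt) = (-38.2)²/(4 × 0.88 × 180) = 2.303; exp(−2.303) = 0.09996.
C = 0.07303 × 0.09996 = 0.00730 kg/m³.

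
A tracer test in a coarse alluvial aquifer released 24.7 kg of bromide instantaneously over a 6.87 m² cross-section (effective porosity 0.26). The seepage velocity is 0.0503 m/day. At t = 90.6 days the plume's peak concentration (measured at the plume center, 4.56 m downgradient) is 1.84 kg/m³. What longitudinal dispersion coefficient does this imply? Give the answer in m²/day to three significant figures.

At the plume center C_max = M/(n_e·A·√(4πDt)), so D = M²/(4πt·(n_e·A·C_max)²).
n_e·A·C_max = 0.26 × 6.87 × 1.84 = 3.287 kg/m.
D = 24.7²/(4π × 90.6 × 3.287²) = 0.0496 m²/day.

0.0496 m²/day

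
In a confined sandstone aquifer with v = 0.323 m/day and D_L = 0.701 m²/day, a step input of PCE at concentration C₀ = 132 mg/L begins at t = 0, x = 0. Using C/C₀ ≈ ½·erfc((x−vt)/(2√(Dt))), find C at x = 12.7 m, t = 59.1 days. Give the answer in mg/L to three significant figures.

100 mg/L

For a continuous step input, C/C₀ ≈ ½·erfc((x−vt)/(2√(Dt))).
vt = 0.323 × 59.1 = 19.0893 m and 2√(Dt) = 2√(0.701 × 59.1) = 12.87 m.
Argument (x−vt)/(2√(Dt)) = (12.7 − 19.0893)/12.87 = -0.4964; ½·erfc(-0.4964) = 0.7587.
C = 132 × 0.7587 = 100 mg/L.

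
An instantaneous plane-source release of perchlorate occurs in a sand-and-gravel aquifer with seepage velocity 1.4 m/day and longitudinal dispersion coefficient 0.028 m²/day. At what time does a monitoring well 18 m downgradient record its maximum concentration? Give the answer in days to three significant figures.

12.8 days

For the 1D instantaneous-source solution, setting ∂C/∂t = 0 at fixed x gives v²t² + 2Dt − x² = 0, so t = (√(D² + v²x²) − D)/v².
√(D² + v²x²) = √(0.028² + 1.4² × 18²) = 25.20; v² = 1.96.
t = (25.20 − 0.028)/1.96 = 12.8 days (vs. the pure-advection estimate x/v = 12.9 d).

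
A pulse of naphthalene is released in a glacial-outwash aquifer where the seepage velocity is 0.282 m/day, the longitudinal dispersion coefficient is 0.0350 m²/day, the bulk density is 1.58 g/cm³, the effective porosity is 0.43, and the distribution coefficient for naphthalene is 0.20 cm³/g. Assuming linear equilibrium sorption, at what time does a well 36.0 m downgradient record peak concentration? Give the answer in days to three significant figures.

Retardation factor R = 1 + ρ_b·K_d/n = 1 + 1.58 × 0.20/0.43 = 1.735.
Sorption retards both mechanisms: v_R = v/R = 0.1625 m/day, D_R = D/R = 0.02017 m²/day.
Peak time from v_R²t² + 2D_R t − x² = 0: t = (√(D_R² + v_R²x²) − D_R)/v_R².
√(D_R² + v_R²x²) = √(0.02017² + 0.1625² × 36.0²) = 5.850; v_R² = 0.02641.
t = (5.850 − 0.02017)/0.02641 = 221 days.

221 days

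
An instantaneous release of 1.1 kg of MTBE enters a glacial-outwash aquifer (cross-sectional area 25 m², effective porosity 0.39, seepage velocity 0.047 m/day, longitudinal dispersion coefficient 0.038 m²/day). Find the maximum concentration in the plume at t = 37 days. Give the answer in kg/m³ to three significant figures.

0.0268 kg/m³

The peak of an instantaneous 1D plume sits at x = vt; there the Gaussian factor is 1 and C_max = M/(n_e·A·√(4πDt)), where n_e·A is the pore area the mass is dissolved in.
√(4πDt) = √(4π × 0.038 × 37) = 4.203 m, so C_max = 1.1/(0.39 × 25 × 4.203) = 0.0268 kg/m³.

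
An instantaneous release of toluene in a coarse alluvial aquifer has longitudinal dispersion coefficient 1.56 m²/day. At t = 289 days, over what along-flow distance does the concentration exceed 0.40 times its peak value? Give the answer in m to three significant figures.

The plume is Gaussian with σ = √(2Dt) = √(2 × 1.56 × 289) = 30.03 m.
C/C_peak = exp(−Δx²/(2σ²)) = 0.40 ⇒ Δx = σ·√(−2 ln 0.40) = 30.03 × 1.354 = 40.66 m.
Width = 2Δx = 81.3 m.

81.3 m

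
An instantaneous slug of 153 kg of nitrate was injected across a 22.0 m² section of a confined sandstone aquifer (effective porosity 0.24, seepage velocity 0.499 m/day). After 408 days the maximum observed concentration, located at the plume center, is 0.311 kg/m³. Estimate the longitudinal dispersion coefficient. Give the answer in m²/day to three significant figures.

At the plume center C_max = M/(n_e·A·√(4πDt)), so D = M²/(4πt·(n_e·A·C_max)²).
n_e·A·C_max = 0.24 × 22.0 × 0.311 = 1.642 kg/m.
D = 153²/(4π × 408 × 1.642²) = 1.69 m²/day.

1.69 m²/day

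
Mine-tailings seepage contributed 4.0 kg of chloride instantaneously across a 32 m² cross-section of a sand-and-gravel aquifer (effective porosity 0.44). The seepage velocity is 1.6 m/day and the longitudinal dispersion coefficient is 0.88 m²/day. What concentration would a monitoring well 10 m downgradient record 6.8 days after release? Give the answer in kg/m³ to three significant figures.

0.0317 kg/m³

For an instantaneous plane source, C(x,t) = M/(n_e·A·√(4πDt)) · exp(−(x−vt)²/(4Dt)), with n_e·A the pore (flow) area.
Plume center vt = 1.6 × 6.8 = 10.88 m, so the well at 10 m is 0.88 m upgradient of the peak.
√(4πDt) = 8.672 m, giving peak height M/(n_e·A·√(4πDt)) = 4.0/(0.44 × 32 × 8.672) = 0.03276 kg/m³.
(x−vt)²/(4Dt) = (-0.88)²/(4 × 0.88 × 6.8) = 0.03235; exp(−0.03235) = 0.9682.
C = 0.03276 × 0.9682 = 0.0317 kg/m³.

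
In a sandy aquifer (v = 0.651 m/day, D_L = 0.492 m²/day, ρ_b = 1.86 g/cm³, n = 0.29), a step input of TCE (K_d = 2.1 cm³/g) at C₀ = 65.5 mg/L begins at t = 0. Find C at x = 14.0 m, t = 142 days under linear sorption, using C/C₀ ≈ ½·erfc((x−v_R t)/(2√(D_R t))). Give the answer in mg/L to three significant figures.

Retardation factor R = 1 + ρ_b·K_d/n = 1 + 1.86 × 2.1/0.29 = 14.47.
Sorption retards both mechanisms: v_R = v/R = 0.04499 m/day, D_R = D/R = 0.03400 m²/day.
v_R·t = 0.04499 × 142 = 6.38858 m; 2√(D_R t) = 4.395 m; argument = (14.0 − 6.38858)/4.395 = 1.732.
C = C₀ × ½·erfc(1.732) = 65.5 × 0.007154 = 0.469 mg/L.

0.469 mg/L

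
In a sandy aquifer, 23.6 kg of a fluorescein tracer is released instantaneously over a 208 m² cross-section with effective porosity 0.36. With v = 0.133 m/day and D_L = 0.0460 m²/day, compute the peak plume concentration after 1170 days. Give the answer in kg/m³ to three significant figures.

The peak of an instantaneous 1D plume sits at x = vt; there the Gaussian factor is 1 and C_max = M/(n_e·A·√(4πDt)), where n_e·A is the pore area the mass is dissolved in.
√(4πDt) = √(4π × 0.0460 × 1170) = 26.01 m, so C_max = 23.6/(0.36 × 208 × 26.01) = 0.0121 kg/m³.

0.0121 kg/m³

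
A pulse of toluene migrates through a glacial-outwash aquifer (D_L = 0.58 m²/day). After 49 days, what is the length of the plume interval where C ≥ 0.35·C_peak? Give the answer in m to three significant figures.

21.8 m

The plume is Gaussian with σ = √(2Dt) = √(2 × 0.58 × 49) = 7.539 m.
C/C_peak = exp(−Δx²/(2σ²)) = 0.35 ⇒ Δx = σ·√(−2 ln 0.35) = 7.539 × 1.449 = 10.92 m.
Width = 2Δx = 21.8 m.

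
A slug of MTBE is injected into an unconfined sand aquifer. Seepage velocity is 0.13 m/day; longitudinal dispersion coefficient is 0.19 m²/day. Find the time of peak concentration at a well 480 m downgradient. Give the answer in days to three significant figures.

For the 1D instantaneous-source solution, setting ∂C/∂t = 0 at fixed x gives v²t² + 2Dt − x² = 0, so t = (√(D² + v²x²) − D)/v².
√(D² + v²x²) = √(0.19² + 0.13² × 480²) = 62.40; v² = 0.0169.
t = (62.40 − 0.19)/0.0169 = 3680 days (vs. the pure-advection estimate x/v = 3690 d).

3680 days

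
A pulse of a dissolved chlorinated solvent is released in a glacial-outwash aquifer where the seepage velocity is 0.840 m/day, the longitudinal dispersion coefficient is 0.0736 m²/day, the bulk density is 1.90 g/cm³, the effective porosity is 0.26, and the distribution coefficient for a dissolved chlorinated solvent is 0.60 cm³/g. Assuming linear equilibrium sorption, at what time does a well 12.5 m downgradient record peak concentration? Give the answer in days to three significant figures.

79.6 days

Retardation factor R = 1 + ρ_b·K_d/n = 1 + 1.90 × 0.60/0.26 = 5.385.
Sorption retards both mechanisms: v_R = v/R = 0.1560 m/day, D_R = D/R = 0.01367 m²/day.
Peak time from v_R²t² + 2D_R t − x² = 0: t = (√(D_R² + v_R²x²) − D_R)/v_R².
√(D_R² + v_R²x²) = √(0.01367² + 0.1560² × 12.5²) = 1.950; v_R² = 0.02434.
t = (1.950 − 0.01367)/0.02434 = 79.6 days.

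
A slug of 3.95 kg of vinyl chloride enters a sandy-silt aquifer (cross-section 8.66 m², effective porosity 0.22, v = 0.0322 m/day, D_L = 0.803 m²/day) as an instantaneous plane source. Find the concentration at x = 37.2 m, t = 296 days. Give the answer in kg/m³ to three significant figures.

0.0170 kg/m³

For an instantaneous plane source, C(x,t) = M/(n_e·A·√(4πDt)) · exp(−(x−vt)²/(4Dt)), with n_e·A the pore (flow) area.
Plume center vt = 0.0322 × 296 = 9.5312 m, so the well at 37.2 m is 27.6688 m downgradient of the peak.
√(4πDt) = 54.65 m, giving peak height M/(n_e·A·√(4πDt)) = 3.95/(0.22 × 8.66 × 54.65) = 0.03794 kg/m³.
(x−vt)²/(4Dt) = (27.6688)²/(4 × 0.803 × 296) = 0.8052; exp(−0.8052) = 0.4470.
C = 0.03794 × 0.4470 = 0.0170 kg/m³.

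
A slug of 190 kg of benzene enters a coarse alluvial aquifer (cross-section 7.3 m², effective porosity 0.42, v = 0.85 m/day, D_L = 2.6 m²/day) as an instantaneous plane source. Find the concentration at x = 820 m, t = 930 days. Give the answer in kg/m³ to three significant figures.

For an instantaneous plane source, C(x,t) = M/(n_e·A·√(4πDt)) · exp(−(x−vt)²/(4Dt)), with n_e·A the pore (flow) area.
Plume center vt = 0.85 × 930 = 790.5 m, so the well at 820 m is 29.5 m downgradient of the peak.
√(4πDt) = 174.3 m, giving peak height M/(n_e·A·√(4πDt)) = 190/(0.42 × 7.3 × 174.3) = 0.3555 kg/m³.
(x−vt)²/(4Dt) = (29.5)²/(4 × 2.6 × 930) = 0.08998; exp(−0.08998) = 0.9139.
C = 0.3555 × 0.9139 = 0.325 kg/m³.

0.325 kg/m³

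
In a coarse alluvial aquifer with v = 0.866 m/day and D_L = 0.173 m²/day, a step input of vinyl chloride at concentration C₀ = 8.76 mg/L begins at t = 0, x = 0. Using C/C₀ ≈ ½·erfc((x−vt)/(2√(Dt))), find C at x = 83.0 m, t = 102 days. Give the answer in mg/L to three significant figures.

7.14 mg/L

For a continuous step input, C/C₀ ≈ ½·erfc((x−vt)/(2√(Dt))).
vt = 0.866 × 102 = 88.332 m and 2√(Dt) = 2√(0.173 × 102) = 8.401 m.
Argument (x−vt)/(2√(Dt)) = (83.0 − 88.332)/8.401 = -0.6347; ½·erfc(-0.6347) = 0.8153.
C = 8.76 × 0.8153 = 7.14 mg/L.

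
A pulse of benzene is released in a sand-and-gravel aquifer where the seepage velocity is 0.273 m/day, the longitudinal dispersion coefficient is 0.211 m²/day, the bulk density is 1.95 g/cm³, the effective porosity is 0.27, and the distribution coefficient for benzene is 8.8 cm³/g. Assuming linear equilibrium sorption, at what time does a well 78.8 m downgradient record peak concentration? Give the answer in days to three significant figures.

Retardation factor R = 1 + ρ_b·K_d/n = 1 + 1.95 × 8.8/0.27 = 64.56.
Sorption retards both mechanisms: v_R = v/R = 0.004229 m/day, D_R = D/R = 0.003268 m²/day.
Peak time from v_R²t² + 2D_R t − x² = 0: t = (√(D_R² + v_R²x²) − D_R)/v_R².
√(D_R² + v_R²x²) = √(0.003268² + 0.004229² × 78.8²) = 0.3333; v_R² = 1.788e-05.
t = (0.3333 − 0.003268)/1.788e-05 = 18500 days.

18500 days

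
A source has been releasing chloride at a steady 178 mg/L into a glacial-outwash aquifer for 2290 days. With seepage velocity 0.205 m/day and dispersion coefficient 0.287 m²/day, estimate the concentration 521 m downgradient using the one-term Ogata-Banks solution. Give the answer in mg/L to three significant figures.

For a continuous step input, C/C₀ ≈ ½·erfc((x−vt)/(2√(Dt))).
vt = 0.205 × 2290 = 469.45 m and 2√(Dt) = 2√(0.287 × 2290) = 51.27 m.
Argument (x−vt)/(2√(Dt)) = (521 − 469.45)/51.27 = 1.005; ½·erfc(1.005) = 0.07762.
C = 178 × 0.07762 = 13.8 mg/L.

13.8 mg/L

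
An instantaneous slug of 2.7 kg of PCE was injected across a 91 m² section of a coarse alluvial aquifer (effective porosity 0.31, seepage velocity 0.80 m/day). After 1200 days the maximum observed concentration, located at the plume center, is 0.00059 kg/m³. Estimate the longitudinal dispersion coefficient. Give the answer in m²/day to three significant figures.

At the plume center C_max = M/(n_e·A·√(4πDt)), so D = M²/(4πt·(n_e·A·C_max)²).
n_e·A·C_max = 0.31 × 91 × 0.00059 = 0.01664 kg/m.
D = 2.7²/(4π × 1200 × 0.01664²) = 1.75 m²/day.

1.75 m²/day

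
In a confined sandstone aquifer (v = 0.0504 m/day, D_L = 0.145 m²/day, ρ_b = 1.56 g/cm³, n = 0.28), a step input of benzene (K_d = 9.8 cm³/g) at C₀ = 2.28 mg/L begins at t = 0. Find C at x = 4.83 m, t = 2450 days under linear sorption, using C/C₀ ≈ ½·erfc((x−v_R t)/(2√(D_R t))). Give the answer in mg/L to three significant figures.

0.531 mg/L

Retardation factor R = 1 + ρ_b·K_d/n = 1 + 1.56 × 9.8/0.28 = 55.60.
Sorption retards both mechanisms: v_R = v/R = 0.0009065 m/day, D_R = D/R = 0.002608 m²/day.
v_R·t = 0.0009065 × 2450 = 2.220925 m; 2√(D_R t) = 5.056 m; argument = (4.83 − 2.220925)/5.056 = 0.5160.
C = C₀ × ½·erfc(0.5160) = 2.28 × 0.2328 = 0.531 mg/L.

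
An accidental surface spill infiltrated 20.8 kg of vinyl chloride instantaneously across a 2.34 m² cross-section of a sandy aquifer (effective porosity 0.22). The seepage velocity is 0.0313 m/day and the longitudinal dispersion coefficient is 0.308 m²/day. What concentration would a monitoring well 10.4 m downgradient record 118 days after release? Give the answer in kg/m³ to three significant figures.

For an instantaneous plane source, C(x,t) = M/(n_e·A·√(4πDt)) · exp(−(x−vt)²/(4Dt)), with n_e·A the pore (flow) area.
Plume center vt = 0.0313 × 118 = 3.6934 m, so the well at 10.4 m is 6.7066 m downgradient of the peak.
√(4πDt) = 21.37 m, giving peak height M/(n_e·A·√(4πDt)) = 20.8/(0.22 × 2.34 × 21.37) = 1.891 kg/m³.
(x−vt)²/(4Dt) = (6.7066)²/(4 × 0.308 × 118) = 0.3094; exp(−0.3094) = 0.7339.
C = 1.891 × 0.7339 = 1.39 kg/m³.

1.39 kg/m³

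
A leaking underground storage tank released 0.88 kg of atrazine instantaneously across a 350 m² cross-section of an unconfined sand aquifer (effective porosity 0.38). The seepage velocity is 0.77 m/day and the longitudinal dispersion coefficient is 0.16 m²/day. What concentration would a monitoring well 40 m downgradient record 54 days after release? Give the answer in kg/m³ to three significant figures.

0.000591 kg/m³

For an instantaneous plane source, C(x,t) = M/(n_e·A·√(4πDt)) · exp(−(x−vt)²/(4Dt)), with n_e·A the pore (flow) area.
Plume center vt = 0.77 × 54 = 41.58 m, so the well at 40 m is 1.58 m upgradient of the peak.
√(4πDt) = 10.42 m, giving peak height M/(n_e·A·√(4πDt)) = 0.88/(0.38 × 350 × 10.42) = 0.0006350 kg/m³.
(x−vt)²/(4Dt) = (-1.58)²/(4 × 0.16 × 54) = 0.07223; exp(−0.07223) = 0.9303.
C = 0.0006350 × 0.9303 = 0.000591 kg/m³.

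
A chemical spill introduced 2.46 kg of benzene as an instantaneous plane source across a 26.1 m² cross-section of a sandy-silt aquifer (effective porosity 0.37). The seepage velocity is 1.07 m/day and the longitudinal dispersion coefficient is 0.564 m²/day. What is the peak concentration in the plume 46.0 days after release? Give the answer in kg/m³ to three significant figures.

The peak of an instantaneous 1D plume sits at x = vt; there the Gaussian factor is 1 and C_max = M/(n_e·A·√(4πDt)), where n_e·A is the pore area the mass is dissolved in.
√(4πDt) = √(4π × 0.564 × 46.0) = 18.06 m, so C_max = 2.46/(0.37 × 26.1 × 18.06) = 0.0141 kg/m³.

0.0141 kg/m³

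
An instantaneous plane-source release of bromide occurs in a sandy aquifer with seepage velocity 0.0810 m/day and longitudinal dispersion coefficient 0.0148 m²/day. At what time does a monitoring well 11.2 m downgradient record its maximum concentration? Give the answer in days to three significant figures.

For the 1D instantaneous-source solution, setting ∂C/∂t = 0 at fixed x gives v²t² + 2Dt − x² = 0, so t = (√(D² + v²x²) − D)/v².
√(D² + v²x²) = √(0.0148² + 0.0810² × 11.2²) = 0.9073; v² = 0.006561.
t = (0.9073 − 0.0148)/0.006561 = 136 days (vs. the pure-advection estimate x/v = 138 d).

136 days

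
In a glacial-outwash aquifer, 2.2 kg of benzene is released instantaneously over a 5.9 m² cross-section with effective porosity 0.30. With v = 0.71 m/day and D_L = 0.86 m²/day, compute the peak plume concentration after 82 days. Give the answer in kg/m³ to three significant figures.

0.0418 kg/m³

The peak of an instantaneous 1D plume sits at x = vt; there the Gaussian factor is 1 and C_max = M/(n_e·A·√(4πDt)), where n_e·A is the pore area the mass is dissolved in.
√(4πDt) = √(4π × 0.86 × 82) = 29.77 m, so C_max = 2.2/(0.30 × 5.9 × 29.77) = 0.0418 kg/m³.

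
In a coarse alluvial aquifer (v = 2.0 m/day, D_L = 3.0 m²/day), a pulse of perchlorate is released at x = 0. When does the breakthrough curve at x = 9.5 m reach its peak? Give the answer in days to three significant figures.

4.06 days

For the 1D instantaneous-source solution, setting ∂C/∂t = 0 at fixed x gives v²t² + 2Dt − x² = 0, so t = (√(D² + v²x²) − D)/v².
√(D² + v²x²) = √(3.0² + 2.0² × 9.5²) = 19.24; v² = 4.
t = (19.24 − 3.0)/4 = 4.06 days (vs. the pure-advection estimate x/v = 4.75 d).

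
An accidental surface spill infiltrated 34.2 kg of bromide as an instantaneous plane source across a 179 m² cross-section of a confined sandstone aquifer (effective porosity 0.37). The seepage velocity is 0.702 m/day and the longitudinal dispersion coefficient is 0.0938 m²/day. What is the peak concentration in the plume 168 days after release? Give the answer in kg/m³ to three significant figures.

0.0367 kg/m³

The peak of an instantaneous 1D plume sits at x = vt; there the Gaussian factor is 1 and C_max = M/(n_e·A·√(4πDt)), where n_e·A is the pore area the mass is dissolved in.
√(4πDt) = √(4π × 0.0938 × 168) = 14.07 m, so C_max = 34.2/(0.37 × 179 × 14.07) = 0.0367 kg/m³.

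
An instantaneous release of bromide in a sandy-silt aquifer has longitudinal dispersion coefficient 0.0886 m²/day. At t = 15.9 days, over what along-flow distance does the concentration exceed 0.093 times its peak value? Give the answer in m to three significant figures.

7.32 m

The plume is Gaussian with σ = √(2Dt) = √(2 × 0.0886 × 15.9) = 1.679 m.
C/C_peak = exp(−Δx²/(2σ²)) = 0.093 ⇒ Δx = σ·√(−2 ln 0.093) = 1.679 × 2.180 = 3.660 m.
Width = 2Δx = 7.32 m.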